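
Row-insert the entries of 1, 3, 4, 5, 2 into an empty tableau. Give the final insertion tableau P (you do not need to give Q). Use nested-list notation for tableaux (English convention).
Insert 1: appended to row 1. P = [[1]].
Insert 3: appended to row 1. P = [[1, 3]].
Insert 4: appended to row 1. P = [[1, 3, 4]].
Insert 5: appended to row 1. P = [[1, 3, 4, 5]].
Insert 2: 2 bumps 3 from row 1; 3 starts row 2. P = [[1, 2, 4, 5], [3]].

So P = [[1, 2, 4, 5], [3]].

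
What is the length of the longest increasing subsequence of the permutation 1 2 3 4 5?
5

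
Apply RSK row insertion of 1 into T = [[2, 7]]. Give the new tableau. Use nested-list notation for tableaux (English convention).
In row 1, 1 replaces 2 (the leftmost entry greater than 1); 2 is bumped to row 2. 2 starts a new row 2. The new tableau is [[1, 7], [2]].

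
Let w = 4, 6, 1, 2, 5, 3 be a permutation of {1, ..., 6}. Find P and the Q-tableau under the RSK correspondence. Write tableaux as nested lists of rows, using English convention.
P = [[1, 2, 3], [4, 5], [6]], Q = [[1, 2, 5], [3, 4], [6]]

Insert each entry of the permutation into P by Schensted row insertion, recording in Q the position of each new cell.

Insert 4: appended to row 1. P = [[4]], Q = [[1]].
Insert 6: appended to row 1. P = [[4, 6]], Q = [[1, 2]].
Insert 1: 1 bumps 4 from row 1; 4 starts row 2. P = [[1, 6], [4]], Q = [[1, 2], [3]].
Insert 2: 2 bumps 6 from row 1; 6 appends to row 2. P = [[1, 2], [4, 6]], Q = [[1, 2], [3, 4]].
Insert 5: appended to row 1. P = [[1, 2, 5], [4, 6]], Q = [[1, 2, 5], [3, 4]].
Insert 3: 3 bumps 5 from row 1; 5 bumps 6 from row 2; 6 starts row 3. P = [[1, 2, 3], [4, 5], [6]], Q = [[1, 2, 5], [3, 4], [6]].

So P = [[1, 2, 3], [4, 5], [6]], Q = [[1, 2, 5], [3, 4], [6]].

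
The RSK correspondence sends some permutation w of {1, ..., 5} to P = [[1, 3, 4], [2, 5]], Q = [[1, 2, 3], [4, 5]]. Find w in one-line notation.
2 3 5 1 4

Reverse the RSK construction: for i from n down to 1, find the cell of Q containing i, remove the entry at that cell from P, and reverse-bump it up through P; the value ejected from row 1 is w(i).

Step i=5: Q has 5 at row 2, column 2; remove 5 from row 2 of P and reverse-bump: 5 enters row 1 and ejects 4. So w(5) = 4. P is now [[1, 3, 5], [2]].
Step i=4: Q has 4 at row 2, column 1; remove 2 from row 2 of P and reverse-bump: 2 enters row 1 and ejects 1. So w(4) = 1. P is now [[2, 3, 5]].
Step i=3: Q has 3 at row 1, column 3; remove that cell from P, ejecting 5. So w(3) = 5. P is now [[2, 3]].
Step i=2: Q has 2 at row 1, column 2; remove that cell from P, ejecting 3. So w(2) = 3. P is now [[2]].
Step i=1: Q has 1 at row 1, column 1; remove that cell from P, ejecting 2. So w(1) = 2. P is now [].

So w = 2 3 5 1 4.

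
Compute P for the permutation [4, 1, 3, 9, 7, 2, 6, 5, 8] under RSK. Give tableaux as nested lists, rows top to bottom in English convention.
Insert 4: appended to row 1. P = [[4]].
Insert 1: 1 bumps 4 from row 1; 4 starts row 2. P = [[1], [4]].
Insert 3: appended to row 1. P = [[1, 3], [4]].
Insert 9: appended to row 1. P = [[1, 3, 9], [4]].
Insert 7: 7 bumps 9 from row 1; 9 appends to row 2. P = [[1, 3, 7], [4, 9]].
Insert 2: 2 bumps 3 from row 1; 3 bumps 4 from row 2; 4 starts row 3. P = [[1, 2, 7], [3, 9], [4]].
Insert 6: 6 bumps 7 from row 1; 7 bumps 9 from row 2; 9 appends to row 3. P = [[1, 2, 6], [3, 7], [4, 9]].
Insert 5: 5 bumps 6 from row 1; 6 bumps 7 from row 2; 7 bumps 9 from row 3; 9 starts row 4. P = [[1, 2, 5], [3, 6], [4, 7], [9]].
Insert 8: appended to row 1. P = [[1, 2, 5, 8], [3, 6], [4, 7], [9]].

So P = [[1, 2, 5, 8], [3, 6], [4, 7], [9]].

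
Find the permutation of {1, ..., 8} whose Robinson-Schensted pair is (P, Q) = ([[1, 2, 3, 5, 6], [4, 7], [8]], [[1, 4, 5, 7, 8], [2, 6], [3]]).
8 4 1 2 7 3 5 6

Reverse the RSK construction: for i from n down to 1, find the cell of Q containing i, remove the entry at that cell from P, and reverse-bump it up through P; the value ejected from row 1 is w(i).

Step i=8: Q has 8 at row 1, column 5; remove that cell from P, ejecting 6. So w(8) = 6. P is now [[1, 2, 3, 5], [4, 7], [8]].
Step i=7: Q has 7 at row 1, column 4; remove that cell from P, ejecting 5. So w(7) = 5. P is now [[1, 2, 3], [4, 7], [8]].
Step i=6: Q has 6 at row 2, column 2; remove 7 from row 2 of P and reverse-bump: 7 enters row 1 and ejects 3. So w(6) = 3. P is now [[1, 2, 7], [4], [8]].
Step i=5: Q has 5 at row 1, column 3; remove that cell from P, ejecting 7. So w(5) = 7. P is now [[1, 2], [4], [8]].
Step i=4: Q has 4 at row 1, column 2; remove that cell from P, ejecting 2. So w(4) = 2. P is now [[1], [4], [8]].
Step i=3: Q has 3 at row 3, column 1; remove 8 from row 3 of P and reverse-bump: 8 enters row 2 and ejects 4; 4 enters row 1 and ejects 1. So w(3) = 1. P is now [[4], [8]].
Step i=2: Q has 2 at row 2, column 1; remove 8 from row 2 of P and reverse-bump: 8 enters row 1 and ejects 4. So w(2) = 4. P is now [[8]].
Step i=1: Q has 1 at row 1, column 1; remove that cell from P, ejecting 8. So w(1) = 8. P is now [].

So w = 8 4 1 2 7 3 5 6.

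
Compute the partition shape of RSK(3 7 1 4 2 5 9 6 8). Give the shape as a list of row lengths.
[5, 3, 1]

Row-insert each entry into an empty tableau.

After inserting 3: P = [[3]].
After inserting 7: P = [[3, 7]].
After inserting 1: P = [[1, 7], [3]].
After inserting 4: P = [[1, 4], [3, 7]].
After inserting 2: P = [[1, 2], [3, 4], [7]].
After inserting 5: P = [[1, 2, 5], [3, 4], [7]].
After inserting 9: P = [[1, 2, 5, 9], [3, 4], [7]].
After inserting 6: P = [[1, 2, 5, 6], [3, 4, 9], [7]].
After inserting 8: P = [[1, 2, 5, 6, 8], [3, 4, 9], [7]].

The final insertion tableau P = [[1, 2, 5, 6, 8], [3, 4, 9], [7]] has shape [5, 3, 1].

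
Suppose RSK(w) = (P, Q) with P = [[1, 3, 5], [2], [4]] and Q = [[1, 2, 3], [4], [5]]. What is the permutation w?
Reverse the RSK construction: for i from n down to 1, find the cell of Q containing i, remove the entry at that cell from P, and reverse-bump it up through P; the value ejected from row 1 is w(i).

Step i=5: Q has 5 at row 3, column 1; remove 4 from row 3 of P and reverse-bump: 4 enters row 2 and ejects 2; 2 enters row 1 and ejects 1. So w(5) = 1. P is now [[2, 3, 5], [4]].
Step i=4: Q has 4 at row 2, column 1; remove 4 from row 2 of P and reverse-bump: 4 enters row 1 and ejects 3. So w(4) = 3. P is now [[2, 4, 5]].
Step i=3: Q has 3 at row 1, column 3; remove that cell from P, ejecting 5. So w(3) = 5. P is now [[2, 4]].
Step i=2: Q has 2 at row 1, column 2; remove that cell from P, ejecting 4. So w(2) = 4. P is now [[2]].
Step i=1: Q has 1 at row 1, column 1; remove that cell from P, ejecting 2. So w(1) = 2. P is now [].

So w = 2 4 5 3 1.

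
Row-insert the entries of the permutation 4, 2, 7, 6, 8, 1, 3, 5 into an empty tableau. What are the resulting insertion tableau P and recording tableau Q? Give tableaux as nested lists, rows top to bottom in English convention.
P = [[1, 3, 5], [2, 6, 8], [4, 7]], Q = [[1, 3, 5], [2, 4, 8], [6, 7]]

Insert each entry of the permutation into P by Schensted row insertion, recording in Q the position of each new cell.

After inserting 4: P = [[4]].
After inserting 2: P = [[2], [4]].
After inserting 7: P = [[2, 7], [4]].
After inserting 6: P = [[2, 6], [4, 7]].
After inserting 8: P = [[2, 6, 8], [4, 7]].
After inserting 1: P = [[1, 6, 8], [2, 7], [4]].
After inserting 3: P = [[1, 3, 8], [2, 6], [4, 7]].
After inserting 5: P = [[1, 3, 5], [2, 6, 8], [4, 7]].

So P = [[1, 3, 5], [2, 6, 8], [4, 7]], Q = [[1, 3, 5], [2, 4, 8], [6, 7]].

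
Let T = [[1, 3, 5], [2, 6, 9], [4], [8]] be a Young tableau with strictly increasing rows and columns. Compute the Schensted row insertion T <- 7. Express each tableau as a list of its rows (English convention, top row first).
[[1, 3, 5, 7], [2, 6, 9], [4], [8]]

7 is larger than every entry of row 1, so it is appended to row 1. The new tableau is [[1, 3, 5, 7], [2, 6, 9], [4], [8]].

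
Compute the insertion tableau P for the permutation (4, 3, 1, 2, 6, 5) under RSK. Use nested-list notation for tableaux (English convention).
Insert 4: appended to row 1. P = [[4]].
Insert 3: 3 bumps 4 from row 1; 4 starts row 2. P = [[3], [4]].
Insert 1: 1 bumps 3 from row 1; 3 bumps 4 from row 2; 4 starts row 3. P = [[1], [3], [4]].
Insert 2: appended to row 1. P = [[1, 2], [3], [4]].
Insert 6: appended to row 1. P = [[1, 2, 6], [3], [4]].
Insert 5: 5 bumps 6 from row 1; 6 appends to row 2. P = [[1, 2, 5], [3, 6], [4]].

So P = [[1, 2, 5], [3, 6], [4]].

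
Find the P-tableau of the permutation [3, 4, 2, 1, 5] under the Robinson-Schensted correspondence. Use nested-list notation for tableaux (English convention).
P = [[1, 4, 5], [2], [3]]

Insert 3: appended to row 1. P = [[3]].
Insert 4: appended to row 1. P = [[3, 4]].
Insert 2: 2 bumps 3 from row 1; 3 starts row 2. P = [[2, 4], [3]].
Insert 1: 1 bumps 2 from row 1; 2 bumps 3 from row 2; 3 starts row 3. P = [[1, 4], [2], [3]].
Insert 5: appended to row 1. P = [[1, 4, 5], [2], [3]].

So P = [[1, 4, 5], [2], [3]].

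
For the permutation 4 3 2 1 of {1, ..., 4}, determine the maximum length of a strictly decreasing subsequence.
4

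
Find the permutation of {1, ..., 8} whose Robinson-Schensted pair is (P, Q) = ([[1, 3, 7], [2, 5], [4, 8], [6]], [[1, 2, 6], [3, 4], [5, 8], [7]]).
6 8 4 5 2 7 1 3

Reverse the RSK construction: for i from n down to 1, find the cell of Q containing i, remove the entry at that cell from P, and reverse-bump it up through P; the value ejected from row 1 is w(i).

Step i=8: Q has 8 at row 3, column 2; remove 8 from row 3 of P and reverse-bump: 8 enters row 2 and ejects 5; 5 enters row 1 and ejects 3. So w(8) = 3. P is now [[1, 5, 7], [2, 8], [4], [6]].
Step i=7: Q has 7 at row 4, column 1; remove 6 from row 4 of P and reverse-bump: 6 enters row 3 and ejects 4; 4 enters row 2 and ejects 2; 2 enters row 1 and ejects 1. So w(7) = 1. P is now [[2, 5, 7], [4, 8], [6]].
Step i=6: Q has 6 at row 1, column 3; remove that cell from P, ejecting 7. So w(6) = 7. P is now [[2, 5], [4, 8], [6]].
Step i=5: Q has 5 at row 3, column 1; remove 6 from row 3 of P and reverse-bump: 6 enters row 2 and ejects 4; 4 enters row 1 and ejects 2. So w(5) = 2. P is now [[4, 5], [6, 8]].
Step i=4: Q has 4 at row 2, column 2; remove 8 from row 2 of P and reverse-bump: 8 enters row 1 and ejects 5. So w(4) = 5. P is now [[4, 8], [6]].
Step i=3: Q has 3 at row 2, column 1; remove 6 from row 2 of P and reverse-bump: 6 enters row 1 and ejects 4. So w(3) = 4. P is now [[6, 8]].
Step i=2: Q has 2 at row 1, column 2; remove that cell from P, ejecting 8. So w(2) = 8. P is now [[6]].
Step i=1: Q has 1 at row 1, column 1; remove that cell from P, ejecting 6. So w(1) = 6. P is now [].

So w = 6 8 4 5 2 7 1 3.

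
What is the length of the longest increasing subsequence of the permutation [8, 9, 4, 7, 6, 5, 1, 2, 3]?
3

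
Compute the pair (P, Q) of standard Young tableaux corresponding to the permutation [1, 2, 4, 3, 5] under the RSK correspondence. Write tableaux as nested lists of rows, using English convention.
Insert each entry of the permutation into P by Schensted row insertion, recording in Q the position of each new cell.

After inserting 1: P = [[1]].
After inserting 2: P = [[1, 2]].
After inserting 4: P = [[1, 2, 4]].
After inserting 3: P = [[1, 2, 3], [4]].
After inserting 5: P = [[1, 2, 3, 5], [4]].

So P = [[1, 2, 3, 5], [4]], Q = [[1, 2, 3, 5], [4]].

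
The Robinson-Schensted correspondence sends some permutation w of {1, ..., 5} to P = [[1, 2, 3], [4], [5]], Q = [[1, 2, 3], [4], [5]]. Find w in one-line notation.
1 2 5 4 3

Reverse the RSK construction: for i from n down to 1, find the cell of Q containing i, remove the entry at that cell from P, and reverse-bump it up through P; the value ejected from row 1 is w(i).

Step i=5: Q has 5 at row 3, column 1; remove 5 from row 3 of P and reverse-bump: 5 enters row 2 and ejects 4; 4 enters row 1 and ejects 3. So w(5) = 3. P is now [[1, 2, 4], [5]].
Step i=4: Q has 4 at row 2, column 1; remove 5 from row 2 of P and reverse-bump: 5 enters row 1 and ejects 4. So w(4) = 4. P is now [[1, 2, 5]].
Step i=3: Q has 3 at row 1, column 3; remove that cell from P, ejecting 5. So w(3) = 5. P is now [[1, 2]].
Step i=2: Q has 2 at row 1, column 2; remove that cell from P, ejecting 2. So w(2) = 2. P is now [[1]].
Step i=1: Q has 1 at row 1, column 1; remove that cell from P, ejecting 1. So w(1) = 1. P is now [].

So w = 1 2 5 4 3.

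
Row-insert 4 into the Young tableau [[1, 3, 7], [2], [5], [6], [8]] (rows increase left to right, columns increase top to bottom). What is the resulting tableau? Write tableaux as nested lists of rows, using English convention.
In row 1, 4 replaces 7 (the leftmost entry greater than 4); 7 is bumped to row 2. 7 is appended to row 2. The new tableau is [[1, 3, 4], [2, 7], [5], [6], [8]].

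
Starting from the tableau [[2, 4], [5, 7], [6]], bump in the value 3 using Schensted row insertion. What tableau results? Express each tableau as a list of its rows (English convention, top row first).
In row 1, 3 replaces 4 (the leftmost entry greater than 3); 4 is bumped to row 2. In row 2, 4 replaces 5 (the leftmost entry greater than 4); 5 is bumped to row 3. In row 3, 5 replaces 6 (the leftmost entry greater than 5); 6 is bumped to row 4. 6 starts a new row 4. The new tableau is [[2, 3], [4, 7], [5], [6]].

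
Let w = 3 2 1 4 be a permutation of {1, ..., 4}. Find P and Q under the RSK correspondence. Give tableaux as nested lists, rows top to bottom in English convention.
Insert each entry of the permutation into P by Schensted row insertion, recording in Q the position of each new cell.

Insert 3: appended to row 1. P = [[3]].
Insert 2: 2 bumps 3 from row 1; 3 starts row 2. P = [[2], [3]].
Insert 1: 1 bumps 2 from row 1; 2 bumps 3 from row 2; 3 starts row 3. P = [[1], [2], [3]].
Insert 4: appended to row 1. P = [[1, 4], [2], [3]].

So P = [[1, 4], [2], [3]], Q = [[1, 4], [2], [3]].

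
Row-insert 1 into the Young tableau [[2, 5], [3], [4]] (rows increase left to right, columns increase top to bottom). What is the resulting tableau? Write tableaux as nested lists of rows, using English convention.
In row 1, 1 replaces 2 (the leftmost entry greater than 1); 2 is bumped to row 2. In row 2, 2 replaces 3 (the leftmost entry greater than 2); 3 is bumped to row 3. In row 3, 3 replaces 4 (the leftmost entry greater than 3); 4 is bumped to row 4. 4 starts a new row 4. The new tableau is [[1, 5], [2], [3], [4]].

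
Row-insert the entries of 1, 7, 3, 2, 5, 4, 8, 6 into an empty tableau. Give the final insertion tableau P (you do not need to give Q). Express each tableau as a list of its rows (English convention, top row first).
P = [[1, 2, 4, 6], [3, 5, 8], [7]]

Insert 1: appended to row 1. P = [[1]].
Insert 7: appended to row 1. P = [[1, 7]].
Insert 3: 3 bumps 7 from row 1; 7 starts row 2. P = [[1, 3], [7]].
Insert 2: 2 bumps 3 from row 1; 3 bumps 7 from row 2; 7 starts row 3. P = [[1, 2], [3], [7]].
Insert 5: appended to row 1. P = [[1, 2, 5], [3], [7]].
Insert 4: 4 bumps 5 from row 1; 5 appends to row 2. P = [[1, 2, 4], [3, 5], [7]].
Insert 8: appended to row 1. P = [[1, 2, 4, 8], [3, 5], [7]].
Insert 6: 6 bumps 8 from row 1; 8 appends to row 2. P = [[1, 2, 4, 6], [3, 5, 8], [7]].

So P = [[1, 2, 4, 6], [3, 5, 8], [7]].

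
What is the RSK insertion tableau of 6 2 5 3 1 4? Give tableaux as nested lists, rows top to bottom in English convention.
P = [[1, 3, 4], [2], [5], [6]]

Insert 6: appended to row 1. P = [[6]].
Insert 2: 2 bumps 6 from row 1; 6 starts row 2. P = [[2], [6]].
Insert 5: appended to row 1. P = [[2, 5], [6]].
Insert 3: 3 bumps 5 from row 1; 5 bumps 6 from row 2; 6 starts row 3. P = [[2, 3], [5], [6]].
Insert 1: 1 bumps 2 from row 1; 2 bumps 5 from row 2; 5 bumps 6 from row 3; 6 starts row 4. P = [[1, 3], [2], [5], [6]].
Insert 4: appended to row 1. P = [[1, 3, 4], [2], [5], [6]].

So P = [[1, 3, 4], [2], [5], [6]].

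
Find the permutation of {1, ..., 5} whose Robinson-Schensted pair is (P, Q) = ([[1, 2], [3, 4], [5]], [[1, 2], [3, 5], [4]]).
Reverse the RSK construction: for i from n down to 1, find the cell of Q containing i, remove the entry at that cell from P, and reverse-bump it up through P; the value ejected from row 1 is w(i).

Step i=5: Q has 5 at row 2, column 2; remove 4 from row 2 of P and reverse-bump: 4 enters row 1 and ejects 2. So w(5) = 2. P is now [[1, 4], [3], [5]].
Step i=4: Q has 4 at row 3, column 1; remove 5 from row 3 of P and reverse-bump: 5 enters row 2 and ejects 3; 3 enters row 1 and ejects 1. So w(4) = 1. P is now [[3, 4], [5]].
Step i=3: Q has 3 at row 2, column 1; remove 5 from row 2 of P and reverse-bump: 5 enters row 1 and ejects 4. So w(3) = 4. P is now [[3, 5]].
Step i=2: Q has 2 at row 1, column 2; remove that cell from P, ejecting 5. So w(2) = 5. P is now [[3]].
Step i=1: Q has 1 at row 1, column 1; remove that cell from P, ejecting 3. So w(1) = 3. P is now [].

So w = 3 5 4 1 2.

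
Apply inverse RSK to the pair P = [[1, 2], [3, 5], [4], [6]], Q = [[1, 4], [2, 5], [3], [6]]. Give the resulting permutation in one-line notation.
6 4 1 5 3 2

Reverse the RSK construction: for i from n down to 1, find the cell of Q containing i, remove the entry at that cell from P, and reverse-bump it up through P; the value ejected from row 1 is w(i).

Step i=6: Q has 6 at row 4, column 1; remove 6 from row 4 of P and reverse-bump: 6 enters row 3 and ejects 4; 4 enters row 2 and ejects 3; 3 enters row 1 and ejects 2. So w(6) = 2. P is now [[1, 3], [4, 5], [6]].
Step i=5: Q has 5 at row 2, column 2; remove 5 from row 2 of P and reverse-bump: 5 enters row 1 and ejects 3. So w(5) = 3. P is now [[1, 5], [4], [6]].
Step i=4: Q has 4 at row 1, column 2; remove that cell from P, ejecting 5. So w(4) = 5. P is now [[1], [4], [6]].
Step i=3: Q has 3 at row 3, column 1; remove 6 from row 3 of P and reverse-bump: 6 enters row 2 and ejects 4; 4 enters row 1 and ejects 1. So w(3) = 1. P is now [[4], [6]].
Step i=2: Q has 2 at row 2, column 1; remove 6 from row 2 of P and reverse-bump: 6 enters row 1 and ejects 4. So w(2) = 4. P is now [[6]].
Step i=1: Q has 1 at row 1, column 1; remove that cell from P, ejecting 6. So w(1) = 6. P is now [].

So w = 6 4 1 5 3 2.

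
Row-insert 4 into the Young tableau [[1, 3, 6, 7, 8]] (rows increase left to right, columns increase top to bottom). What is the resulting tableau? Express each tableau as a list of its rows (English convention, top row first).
In row 1, 4 replaces 6 (the leftmost entry greater than 4); 6 is bumped to row 2. 6 starts a new row 2. The new tableau is [[1, 3, 4, 7, 8], [6]].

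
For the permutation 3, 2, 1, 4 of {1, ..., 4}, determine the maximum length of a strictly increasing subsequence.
2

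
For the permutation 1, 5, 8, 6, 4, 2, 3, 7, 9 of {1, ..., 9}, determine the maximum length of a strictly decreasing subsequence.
4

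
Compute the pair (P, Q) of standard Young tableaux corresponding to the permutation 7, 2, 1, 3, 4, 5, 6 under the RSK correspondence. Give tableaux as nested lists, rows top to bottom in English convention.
Insert each entry of the permutation into P by Schensted row insertion, recording in Q the position of each new cell.

Insert 7: appended to row 1. P = [[7]], Q = [[1]].
Insert 2: 2 bumps 7 from row 1; 7 starts row 2. P = [[2], [7]], Q = [[1], [2]].
Insert 1: 1 bumps 2 from row 1; 2 bumps 7 from row 2; 7 starts row 3. P = [[1], [2], [7]], Q = [[1], [2], [3]].
Insert 3: appended to row 1. P = [[1, 3], [2], [7]], Q = [[1, 4], [2], [3]].
Insert 4: appended to row 1. P = [[1, 3, 4], [2], [7]], Q = [[1, 4, 5], [2], [3]].
Insert 5: appended to row 1. P = [[1, 3, 4, 5], [2], [7]], Q = [[1, 4, 5, 6], [2], [3]].
Insert 6: appended to row 1. P = [[1, 3, 4, 5, 6], [2], [7]], Q = [[1, 4, 5, 6, 7], [2], [3]].

So P = [[1, 3, 4, 5, 6], [2], [7]], Q = [[1, 4, 5, 6, 7], [2], [3]].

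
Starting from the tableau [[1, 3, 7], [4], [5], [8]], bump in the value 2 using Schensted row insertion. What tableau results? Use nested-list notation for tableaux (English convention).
[[1, 2, 7], [3], [4], [5], [8]]

In row 1, 2 replaces 3 (the leftmost entry greater than 2); 3 is bumped to row 2. In row 2, 3 replaces 4 (the leftmost entry greater than 3); 4 is bumped to row 3. In row 3, 4 replaces 5 (the leftmost entry greater than 4); 5 is bumped to row 4. In row 4, 5 replaces 8 (the leftmost entry greater than 5); 8 is bumped to row 5. 8 starts a new row 5. The new tableau is [[1, 2, 7], [3], [4], [5], [8]].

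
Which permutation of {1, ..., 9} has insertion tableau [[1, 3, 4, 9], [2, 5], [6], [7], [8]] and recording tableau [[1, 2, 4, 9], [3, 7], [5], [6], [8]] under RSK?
Reverse the RSK construction: for i from n down to 1, find the cell of Q containing i, remove the entry at that cell from P, and reverse-bump it up through P; the value ejected from row 1 is w(i).

Step i=9: Q has 9 at row 1, column 4; remove that cell from P, ejecting 9. So w(9) = 9. P is now [[1, 3, 4], [2, 5], [6], [7], [8]].
Step i=8: Q has 8 at row 5, column 1; remove 8 from row 5 of P and reverse-bump: 8 enters row 4 and ejects 7; 7 enters row 3 and ejects 6; 6 enters row 2 and ejects 5; 5 enters row 1 and ejects 4. So w(8) = 4. P is now [[1, 3, 5], [2, 6], [7], [8]].
Step i=7: Q has 7 at row 2, column 2; remove 6 from row 2 of P and reverse-bump: 6 enters row 1 and ejects 5. So w(7) = 5. P is now [[1, 3, 6], [2], [7], [8]].
Step i=6: Q has 6 at row 4, column 1; remove 8 from row 4 of P and reverse-bump: 8 enters row 3 and ejects 7; 7 enters row 2 and ejects 2; 2 enters row 1 and ejects 1. So w(6) = 1. P is now [[2, 3, 6], [7], [8]].
Step i=5: Q has 5 at row 3, column 1; remove 8 from row 3 of P and reverse-bump: 8 enters row 2 and ejects 7; 7 enters row 1 and ejects 6. So w(5) = 6. P is now [[2, 3, 7], [8]].
Step i=4: Q has 4 at row 1, column 3; remove that cell from P, ejecting 7. So w(4) = 7. P is now [[2, 3], [8]].
Step i=3: Q has 3 at row 2, column 1; remove 8 from row 2 of P and reverse-bump: 8 enters row 1 and ejects 3. So w(3) = 3. P is now [[2, 8]].
Step i=2: Q has 2 at row 1, column 2; remove that cell from P, ejecting 8. So w(2) = 8. P is now [[2]].
Step i=1: Q has 1 at row 1, column 1; remove that cell from P, ejecting 2. So w(1) = 2. P is now [].

So w = 2 8 3 7 6 1 5 4 9.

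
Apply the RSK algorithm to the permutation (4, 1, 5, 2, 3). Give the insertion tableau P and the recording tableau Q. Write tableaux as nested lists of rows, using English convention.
P = [[1, 2, 3], [4, 5]], Q = [[1, 3, 5], [2, 4]]

Insert each entry of the permutation into P by Schensted row insertion, recording in Q the position of each new cell.

Insert 4: appended to row 1. P = [[4]].
Insert 1: 1 bumps 4 from row 1; 4 starts row 2. P = [[1], [4]].
Insert 5: appended to row 1. P = [[1, 5], [4]].
Insert 2: 2 bumps 5 from row 1; 5 appends to row 2. P = [[1, 2], [4, 5]].
Insert 3: appended to row 1. P = [[1, 2, 3], [4, 5]].

So P = [[1, 2, 3], [4, 5]], Q = [[1, 3, 5], [2, 4]].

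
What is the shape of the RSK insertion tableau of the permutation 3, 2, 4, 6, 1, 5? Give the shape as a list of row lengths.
Row-insert each entry into an empty tableau.

After inserting 3: P = [[3]].
After inserting 2: P = [[2], [3]].
After inserting 4: P = [[2, 4], [3]].
After inserting 6: P = [[2, 4, 6], [3]].
After inserting 1: P = [[1, 4, 6], [2], [3]].
After inserting 5: P = [[1, 4, 5], [2, 6], [3]].

The final insertion tableau P = [[1, 4, 5], [2, 6], [3]] has shape [3, 2, 1].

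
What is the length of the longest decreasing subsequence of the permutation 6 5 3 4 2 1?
5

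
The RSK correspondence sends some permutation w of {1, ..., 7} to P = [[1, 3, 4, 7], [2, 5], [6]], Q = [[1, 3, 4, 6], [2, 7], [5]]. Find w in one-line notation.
6 2 3 5 1 7 4

Reverse RSK: for i = n, n-1, ..., 1, locate i in Q, remove the corresponding corner cell from P, and reverse-bump its entry up through P; the value ejected from row 1 is w(i).

So w = 6 2 3 5 1 7 4.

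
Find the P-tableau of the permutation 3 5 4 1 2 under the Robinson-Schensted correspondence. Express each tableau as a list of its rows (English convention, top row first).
Insert 3: appended to row 1. P = [[3]].
Insert 5: appended to row 1. P = [[3, 5]].
Insert 4: 4 bumps 5 from row 1; 5 starts row 2. P = [[3, 4], [5]].
Insert 1: 1 bumps 3 from row 1; 3 bumps 5 from row 2; 5 starts row 3. P = [[1, 4], [3], [5]].
Insert 2: 2 bumps 4 from row 1; 4 appends to row 2. P = [[1, 2], [3, 4], [5]].

So P = [[1, 2], [3, 4], [5]].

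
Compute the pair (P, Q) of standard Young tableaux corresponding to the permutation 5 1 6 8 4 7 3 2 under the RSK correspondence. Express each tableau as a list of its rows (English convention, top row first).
Insert each entry of the permutation into P by Schensted row insertion, recording in Q the position of each new cell.

Insert 5: appended to row 1. P = [[5]], Q = [[1]].
Insert 1: 1 bumps 5 from row 1; 5 starts row 2. P = [[1], [5]], Q = [[1], [2]].
Insert 6: appended to row 1. P = [[1, 6], [5]], Q = [[1, 3], [2]].
Insert 8: appended to row 1. P = [[1, 6, 8], [5]], Q = [[1, 3, 4], [2]].
Insert 4: 4 bumps 6 from row 1; 6 appends to row 2. P = [[1, 4, 8], [5, 6]], Q = [[1, 3, 4], [2, 5]].
Insert 7: 7 bumps 8 from row 1; 8 appends to row 2. P = [[1, 4, 7], [5, 6, 8]], Q = [[1, 3, 4], [2, 5, 6]].
Insert 3: 3 bumps 4 from row 1; 4 bumps 5 from row 2; 5 starts row 3. P = [[1, 3, 7], [4, 6, 8], [5]], Q = [[1, 3, 4], [2, 5, 6], [7]].
Insert 2: 2 bumps 3 from row 1; 3 bumps 4 from row 2; 4 bumps 5 from row 3; 5 starts row 4. P = [[1, 2, 7], [3, 6, 8], [4], [5]], Q = [[1, 3, 4], [2, 5, 6], [7], [8]].

So P = [[1, 2, 7], [3, 6, 8], [4], [5]], Q = [[1, 3, 4], [2, 5, 6], [7], [8]].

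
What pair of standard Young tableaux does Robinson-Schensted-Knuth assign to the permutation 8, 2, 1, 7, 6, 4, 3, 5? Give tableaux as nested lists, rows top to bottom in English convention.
Insert each entry of the permutation into P by Schensted row insertion, recording in Q the position of each new cell.

After inserting 8: P = [[8]].
After inserting 2: P = [[2], [8]].
After inserting 1: P = [[1], [2], [8]].
After inserting 7: P = [[1, 7], [2], [8]].
After inserting 6: P = [[1, 6], [2, 7], [8]].
After inserting 4: P = [[1, 4], [2, 6], [7], [8]].
After inserting 3: P = [[1, 3], [2, 4], [6], [7], [8]].
After inserting 5: P = [[1, 3, 5], [2, 4], [6], [7], [8]].

So P = [[1, 3, 5], [2, 4], [6], [7], [8]], Q = [[1, 4, 8], [2, 5], [3], [6], [7]].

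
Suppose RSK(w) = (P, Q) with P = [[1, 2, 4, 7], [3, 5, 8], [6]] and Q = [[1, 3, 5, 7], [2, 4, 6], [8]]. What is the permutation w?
3 1 6 2 8 5 7 4

Reverse the RSK construction: for i from n down to 1, find the cell of Q containing i, remove the entry at that cell from P, and reverse-bump it up through P; the value ejected from row 1 is w(i).

Step i=8: Q has 8 at row 3, column 1; remove 6 from row 3 of P and reverse-bump: 6 enters row 2 and ejects 5; 5 enters row 1 and ejects 4. So w(8) = 4. P is now [[1, 2, 5, 7], [3, 6, 8]].
Step i=7: Q has 7 at row 1, column 4; remove that cell from P, ejecting 7. So w(7) = 7. P is now [[1, 2, 5], [3, 6, 8]].
Step i=6: Q has 6 at row 2, column 3; remove 8 from row 2 of P and reverse-bump: 8 enters row 1 and ejects 5. So w(6) = 5. P is now [[1, 2, 8], [3, 6]].
Step i=5: Q has 5 at row 1, column 3; remove that cell from P, ejecting 8. So w(5) = 8. P is now [[1, 2], [3, 6]].
Step i=4: Q has 4 at row 2, column 2; remove 6 from row 2 of P and reverse-bump: 6 enters row 1 and ejects 2. So w(4) = 2. P is now [[1, 6], [3]].
Step i=3: Q has 3 at row 1, column 2; remove that cell from P, ejecting 6. So w(3) = 6. P is now [[1], [3]].
Step i=2: Q has 2 at row 2, column 1; remove 3 from row 2 of P and reverse-bump: 3 enters row 1 and ejects 1. So w(2) = 1. P is now [[3]].
Step i=1: Q has 1 at row 1, column 1; remove that cell from P, ejecting 3. So w(1) = 3. P is now [].

So w = 3 1 6 2 8 5 7 4.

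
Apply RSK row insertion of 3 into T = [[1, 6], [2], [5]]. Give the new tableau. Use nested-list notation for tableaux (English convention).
[[1, 3], [2, 6], [5]]

In row 1, 3 replaces 6 (the leftmost entry greater than 3); 6 is bumped to row 2. 6 is appended to row 2. The new tableau is [[1, 3], [2, 6], [5]].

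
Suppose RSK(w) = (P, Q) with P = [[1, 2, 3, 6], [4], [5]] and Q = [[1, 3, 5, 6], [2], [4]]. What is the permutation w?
Reverse RSK: for i = n, n-1, ..., 1, locate i in Q, remove the corresponding corner cell from P, and reverse-bump its entry up through P; the value ejected from row 1 is w(i).

So w = 5 1 4 2 3 6.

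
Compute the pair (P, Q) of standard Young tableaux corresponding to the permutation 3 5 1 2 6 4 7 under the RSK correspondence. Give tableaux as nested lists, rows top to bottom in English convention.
P = [[1, 2, 4, 7], [3, 5, 6]], Q = [[1, 2, 5, 7], [3, 4, 6]]

Insert each entry of the permutation into P by Schensted row insertion, recording in Q the position of each new cell.

Insert 3: appended to row 1. P = [[3]].
Insert 5: appended to row 1. P = [[3, 5]].
Insert 1: 1 bumps 3 from row 1; 3 starts row 2. P = [[1, 5], [3]].
Insert 2: 2 bumps 5 from row 1; 5 appends to row 2. P = [[1, 2], [3, 5]].
Insert 6: appended to row 1. P = [[1, 2, 6], [3, 5]].
Insert 4: 4 bumps 6 from row 1; 6 appends to row 2. P = [[1, 2, 4], [3, 5, 6]].
Insert 7: appended to row 1. P = [[1, 2, 4, 7], [3, 5, 6]].

So P = [[1, 2, 4, 7], [3, 5, 6]], Q = [[1, 2, 5, 7], [3, 4, 6]].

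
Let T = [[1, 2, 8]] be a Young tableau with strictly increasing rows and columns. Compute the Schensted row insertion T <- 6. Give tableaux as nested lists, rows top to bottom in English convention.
In row 1, 6 replaces 8 (the leftmost entry greater than 6); 8 is bumped to row 2. 8 starts a new row 2. The new tableau is [[1, 2, 6], [8]].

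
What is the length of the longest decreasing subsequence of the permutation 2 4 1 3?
2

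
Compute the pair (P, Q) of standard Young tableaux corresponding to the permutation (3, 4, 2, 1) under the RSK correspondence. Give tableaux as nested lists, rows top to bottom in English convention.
P = [[1, 4], [2], [3]], Q = [[1, 2], [3], [4]]

Insert each entry of the permutation into P by Schensted row insertion, recording in Q the position of each new cell.

Insert 3: appended to row 1. P = [[3]], Q = [[1]].
Insert 4: appended to row 1. P = [[3, 4]], Q = [[1, 2]].
Insert 2: 2 bumps 3 from row 1; 3 starts row 2. P = [[2, 4], [3]], Q = [[1, 2], [3]].
Insert 1: 1 bumps 2 from row 1; 2 bumps 3 from row 2; 3 starts row 3. P = [[1, 4], [2], [3]], Q = [[1, 2], [3], [4]].

So P = [[1, 4], [2], [3]], Q = [[1, 2], [3], [4]].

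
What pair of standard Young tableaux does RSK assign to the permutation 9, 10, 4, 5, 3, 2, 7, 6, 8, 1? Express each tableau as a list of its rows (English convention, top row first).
P = [[1, 5, 6, 8], [2, 7], [3, 10], [4], [9]], Q = [[1, 2, 7, 9], [3, 4], [5, 8], [6], [10]]

Insert each entry of the permutation into P by Schensted row insertion, recording in Q the position of each new cell.

Insert 9: appended to row 1. P = [[9]].
Insert 10: appended to row 1. P = [[9, 10]].
Insert 4: 4 bumps 9 from row 1; 9 starts row 2. P = [[4, 10], [9]].
Insert 5: 5 bumps 10 from row 1; 10 appends to row 2. P = [[4, 5], [9, 10]].
Insert 3: 3 bumps 4 from row 1; 4 bumps 9 from row 2; 9 starts row 3. P = [[3, 5], [4, 10], [9]].
Insert 2: 2 bumps 3 from row 1; 3 bumps 4 from row 2; 4 bumps 9 from row 3; 9 starts row 4. P = [[2, 5], [3, 10], [4], [9]].
Insert 7: appended to row 1. P = [[2, 5, 7], [3, 10], [4], [9]].
Insert 6: 6 bumps 7 from row 1; 7 bumps 10 from row 2; 10 appends to row 3. P = [[2, 5, 6], [3, 7], [4, 10], [9]].
Insert 8: appended to row 1. P = [[2, 5, 6, 8], [3, 7], [4, 10], [9]].
Insert 1: 1 bumps 2 from row 1; 2 bumps 3 from row 2; 3 bumps 4 from row 3; 4 bumps 9 from row 4; 9 starts row 5. P = [[1, 5, 6, 8], [2, 7], [3, 10], [4], [9]].

So P = [[1, 5, 6, 8], [2, 7], [3, 10], [4], [9]], Q = [[1, 2, 7, 9], [3, 4], [5, 8], [6], [10]].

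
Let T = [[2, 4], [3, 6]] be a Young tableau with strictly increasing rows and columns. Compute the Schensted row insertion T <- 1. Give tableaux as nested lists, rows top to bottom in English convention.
In row 1, 1 replaces 2 (the leftmost entry greater than 1); 2 is bumped to row 2. In row 2, 2 replaces 3 (the leftmost entry greater than 2); 3 is bumped to row 3. 3 starts a new row 3. The new tableau is [[1, 4], [2, 6], [3]].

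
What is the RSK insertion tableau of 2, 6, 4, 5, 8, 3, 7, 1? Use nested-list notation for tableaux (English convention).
Insert 2: appended to row 1. P = [[2]].
Insert 6: appended to row 1. P = [[2, 6]].
Insert 4: 4 bumps 6 from row 1; 6 starts row 2. P = [[2, 4], [6]].
Insert 5: appended to row 1. P = [[2, 4, 5], [6]].
Insert 8: appended to row 1. P = [[2, 4, 5, 8], [6]].
Insert 3: 3 bumps 4 from row 1; 4 bumps 6 from row 2; 6 starts row 3. P = [[2, 3, 5, 8], [4], [6]].
Insert 7: 7 bumps 8 from row 1; 8 appends to row 2. P = [[2, 3, 5, 7], [4, 8], [6]].
Insert 1: 1 bumps 2 from row 1; 2 bumps 4 from row 2; 4 bumps 6 from row 3; 6 starts row 4. P = [[1, 3, 5, 7], [2, 8], [4], [6]].

So P = [[1, 3, 5, 7], [2, 8], [4], [6]].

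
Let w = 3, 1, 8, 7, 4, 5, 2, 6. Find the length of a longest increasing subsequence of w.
4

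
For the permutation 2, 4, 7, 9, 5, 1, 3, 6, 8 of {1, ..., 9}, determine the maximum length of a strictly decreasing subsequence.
3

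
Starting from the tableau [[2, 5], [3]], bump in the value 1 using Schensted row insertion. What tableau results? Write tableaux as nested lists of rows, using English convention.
In row 1, 1 replaces 2 (the leftmost entry greater than 1); 2 is bumped to row 2. In row 2, 2 replaces 3 (the leftmost entry greater than 2); 3 is bumped to row 3. 3 starts a new row 3. The new tableau is [[1, 5], [2], [3]].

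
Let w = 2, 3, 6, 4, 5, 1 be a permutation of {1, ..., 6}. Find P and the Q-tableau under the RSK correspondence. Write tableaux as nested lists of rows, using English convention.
Insert each entry of the permutation into P by Schensted row insertion, recording in Q the position of each new cell.

Insert 2: appended to row 1. P = [[2]].
Insert 3: appended to row 1. P = [[2, 3]].
Insert 6: appended to row 1. P = [[2, 3, 6]].
Insert 4: 4 bumps 6 from row 1; 6 starts row 2. P = [[2, 3, 4], [6]].
Insert 5: appended to row 1. P = [[2, 3, 4, 5], [6]].
Insert 1: 1 bumps 2 from row 1; 2 bumps 6 from row 2; 6 starts row 3. P = [[1, 3, 4, 5], [2], [6]].

So P = [[1, 3, 4, 5], [2], [6]], Q = [[1, 2, 3, 5], [4], [6]].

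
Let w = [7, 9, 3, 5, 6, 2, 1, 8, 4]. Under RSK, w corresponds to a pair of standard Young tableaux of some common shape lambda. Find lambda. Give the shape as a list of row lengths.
Row-insert each entry into an empty tableau.

After inserting 7: P = [[7]].
After inserting 9: P = [[7, 9]].
After inserting 3: P = [[3, 9], [7]].
After inserting 5: P = [[3, 5], [7, 9]].
After inserting 6: P = [[3, 5, 6], [7, 9]].
After inserting 2: P = [[2, 5, 6], [3, 9], [7]].
After inserting 1: P = [[1, 5, 6], [2, 9], [3], [7]].
After inserting 8: P = [[1, 5, 6, 8], [2, 9], [3], [7]].
After inserting 4: P = [[1, 4, 6, 8], [2, 5], [3, 9], [7]].

The final insertion tableau P = [[1, 4, 6, 8], [2, 5], [3, 9], [7]] has shape [4, 2, 2, 1].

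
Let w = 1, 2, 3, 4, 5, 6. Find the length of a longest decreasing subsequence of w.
1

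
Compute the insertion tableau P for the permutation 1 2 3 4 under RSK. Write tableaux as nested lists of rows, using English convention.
Insert 1: appended to row 1. P = [[1]].
Insert 2: appended to row 1. P = [[1, 2]].
Insert 3: appended to row 1. P = [[1, 2, 3]].
Insert 4: appended to row 1. P = [[1, 2, 3, 4]].

So P = [[1, 2, 3, 4]].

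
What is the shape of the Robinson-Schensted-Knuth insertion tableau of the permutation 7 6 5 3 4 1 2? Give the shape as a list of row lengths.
RSK row insertion gives P = [[1, 2], [3, 4], [5], [6], [7]], which has shape [2, 2, 1, 1, 1].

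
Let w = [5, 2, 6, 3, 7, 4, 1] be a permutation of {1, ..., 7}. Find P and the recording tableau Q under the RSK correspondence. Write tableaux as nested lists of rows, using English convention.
Insert each entry of the permutation into P by Schensted row insertion, recording in Q the position of each new cell.

After inserting 5: P = [[5]].
After inserting 2: P = [[2], [5]].
After inserting 6: P = [[2, 6], [5]].
After inserting 3: P = [[2, 3], [5, 6]].
After inserting 7: P = [[2, 3, 7], [5, 6]].
After inserting 4: P = [[2, 3, 4], [5, 6, 7]].
After inserting 1: P = [[1, 3, 4], [2, 6, 7], [5]].

So P = [[1, 3, 4], [2, 6, 7], [5]], Q = [[1, 3, 5], [2, 4, 6], [7]].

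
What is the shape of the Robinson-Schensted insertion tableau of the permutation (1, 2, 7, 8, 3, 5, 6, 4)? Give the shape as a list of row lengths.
RSK row insertion gives P = [[1, 2, 3, 4, 6], [5, 8], [7]], which has shape [5, 2, 1].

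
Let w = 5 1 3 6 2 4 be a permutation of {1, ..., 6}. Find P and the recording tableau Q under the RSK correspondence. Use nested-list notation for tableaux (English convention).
Insert each entry of the permutation into P by Schensted row insertion, recording in Q the position of each new cell.

Insert 5: appended to row 1. P = [[5]], Q = [[1]].
Insert 1: 1 bumps 5 from row 1; 5 starts row 2. P = [[1], [5]], Q = [[1], [2]].
Insert 3: appended to row 1. P = [[1, 3], [5]], Q = [[1, 3], [2]].
Insert 6: appended to row 1. P = [[1, 3, 6], [5]], Q = [[1, 3, 4], [2]].
Insert 2: 2 bumps 3 from row 1; 3 bumps 5 from row 2; 5 starts row 3. P = [[1, 2, 6], [3], [5]], Q = [[1, 3, 4], [2], [5]].
Insert 4: 4 bumps 6 from row 1; 6 appends to row 2. P = [[1, 2, 4], [3, 6], [5]], Q = [[1, 3, 4], [2, 6], [5]].

So P = [[1, 2, 4], [3, 6], [5]], Q = [[1, 3, 4], [2, 6], [5]].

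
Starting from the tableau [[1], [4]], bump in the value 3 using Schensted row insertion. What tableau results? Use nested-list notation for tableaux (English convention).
[[1, 3], [4]]

3 is larger than every entry of row 1, so it is appended to row 1. The new tableau is [[1, 3], [4]].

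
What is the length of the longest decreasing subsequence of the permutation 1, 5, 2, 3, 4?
2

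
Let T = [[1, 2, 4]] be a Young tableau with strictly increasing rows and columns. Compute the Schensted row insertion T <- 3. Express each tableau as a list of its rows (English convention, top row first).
[[1, 2, 3], [4]]

In row 1, 3 replaces 4 (the leftmost entry greater than 3); 4 is bumped to row 2. 4 starts a new row 2. The new tableau is [[1, 2, 3], [4]].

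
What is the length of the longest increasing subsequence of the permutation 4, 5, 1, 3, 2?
2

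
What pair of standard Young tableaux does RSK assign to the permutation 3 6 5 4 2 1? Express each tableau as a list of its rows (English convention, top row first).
Insert each entry of the permutation into P by Schensted row insertion, recording in Q the position of each new cell.

Insert 3: appended to row 1. P = [[3]], Q = [[1]].
Insert 6: appended to row 1. P = [[3, 6]], Q = [[1, 2]].
Insert 5: 5 bumps 6 from row 1; 6 starts row 2. P = [[3, 5], [6]], Q = [[1, 2], [3]].
Insert 4: 4 bumps 5 from row 1; 5 bumps 6 from row 2; 6 starts row 3. P = [[3, 4], [5], [6]], Q = [[1, 2], [3], [4]].
Insert 2: 2 bumps 3 from row 1; 3 bumps 5 from row 2; 5 bumps 6 from row 3; 6 starts row 4. P = [[2, 4], [3], [5], [6]], Q = [[1, 2], [3], [4], [5]].
Insert 1: 1 bumps 2 from row 1; 2 bumps 3 from row 2; 3 bumps 5 from row 3; 5 bumps 6 from row 4; 6 starts row 5. P = [[1, 4], [2], [3], [5], [6]], Q = [[1, 2], [3], [4], [5], [6]].

So P = [[1, 4], [2], [3], [5], [6]], Q = [[1, 2], [3], [4], [5], [6]].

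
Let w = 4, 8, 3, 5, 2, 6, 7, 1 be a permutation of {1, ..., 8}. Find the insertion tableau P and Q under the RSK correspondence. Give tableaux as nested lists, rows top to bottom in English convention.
P = [[1, 5, 6, 7], [2, 8], [3], [4]], Q = [[1, 2, 6, 7], [3, 4], [5], [8]]

Insert each entry of the permutation into P by Schensted row insertion, recording in Q the position of each new cell.

Insert 4: appended to row 1. P = [[4]].
Insert 8: appended to row 1. P = [[4, 8]].
Insert 3: 3 bumps 4 from row 1; 4 starts row 2. P = [[3, 8], [4]].
Insert 5: 5 bumps 8 from row 1; 8 appends to row 2. P = [[3, 5], [4, 8]].
Insert 2: 2 bumps 3 from row 1; 3 bumps 4 from row 2; 4 starts row 3. P = [[2, 5], [3, 8], [4]].
Insert 6: appended to row 1. P = [[2, 5, 6], [3, 8], [4]].
Insert 7: appended to row 1. P = [[2, 5, 6, 7], [3, 8], [4]].
Insert 1: 1 bumps 2 from row 1; 2 bumps 3 from row 2; 3 bumps 4 from row 3; 4 starts row 4. P = [[1, 5, 6, 7], [2, 8], [3], [4]].

So P = [[1, 5, 6, 7], [2, 8], [3], [4]], Q = [[1, 2, 6, 7], [3, 4], [5], [8]].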